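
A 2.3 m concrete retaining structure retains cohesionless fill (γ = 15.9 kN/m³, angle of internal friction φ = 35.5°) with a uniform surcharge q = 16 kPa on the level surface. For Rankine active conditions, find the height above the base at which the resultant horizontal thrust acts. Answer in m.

0.946 m

K_a = 0.2653.
Triangular part P₁ = ½K_aγH² = 11.16 at H/3 = 0.7667 m; rectangular part P₂ = K_a q H = 9.762 at H/2 = 1.150 m.
ȳ = (P₁·0.7667 + P₂·1.150)/(P₁+P₂) = 0.9456 m.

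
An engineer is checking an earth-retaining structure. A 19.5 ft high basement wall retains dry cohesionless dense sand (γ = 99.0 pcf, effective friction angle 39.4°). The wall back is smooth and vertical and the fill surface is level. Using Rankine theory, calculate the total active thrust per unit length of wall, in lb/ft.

K_a = tan²(45° − φ/2) = 0.2234.
P_a = ½ K_a γ H² = 0.5 × 0.2234 × 99.0 × 19.5² = 4206 lb/ft.

4210 lb/ft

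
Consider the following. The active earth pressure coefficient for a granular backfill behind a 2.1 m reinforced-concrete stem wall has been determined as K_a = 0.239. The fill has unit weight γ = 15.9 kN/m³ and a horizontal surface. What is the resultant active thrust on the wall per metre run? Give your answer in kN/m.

P = ½ K_a γ H² = 0.5 × 0.239 × 15.9 × 2.1² = 8.379 kN/m.

8.38 kN/m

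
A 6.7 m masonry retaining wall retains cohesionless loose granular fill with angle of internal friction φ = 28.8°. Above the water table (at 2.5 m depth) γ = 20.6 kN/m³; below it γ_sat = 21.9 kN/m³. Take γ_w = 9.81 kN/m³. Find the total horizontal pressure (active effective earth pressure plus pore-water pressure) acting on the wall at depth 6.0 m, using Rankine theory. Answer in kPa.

67.1 kPa

K_a = (1 − sin φ)/(1 + sin φ) = 0.3498.
γ' = 21.9 − 9.81 = 12.09 kN/m³.
Effective vertical stress at 6.0 m: σ'_v = 20.6×2.5 + 12.09×3.50 = 93.81 kPa.
σ'_h = K_a σ'_v = 0.3498 × 93.81 = 32.81 kPa; u = γ_w × 3.50 = 34.34 kPa.
Total σ_h = 32.81 + 34.34 = 67.15 kPa.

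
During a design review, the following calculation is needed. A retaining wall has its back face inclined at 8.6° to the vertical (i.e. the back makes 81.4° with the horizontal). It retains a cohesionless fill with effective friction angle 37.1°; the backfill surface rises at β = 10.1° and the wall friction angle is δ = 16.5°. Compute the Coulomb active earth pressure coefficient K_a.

0.326

K_a = sin²(α+φ) / [sin²α · sin(α−δ) · (1 + √{sin(φ+δ)sin(φ−β) / (sin(α−δ)sin(α+β))})²].
With α = 81.4°, φ = 37.1°, δ = 16.5°, β = 10.1°: K_a = 0.3262.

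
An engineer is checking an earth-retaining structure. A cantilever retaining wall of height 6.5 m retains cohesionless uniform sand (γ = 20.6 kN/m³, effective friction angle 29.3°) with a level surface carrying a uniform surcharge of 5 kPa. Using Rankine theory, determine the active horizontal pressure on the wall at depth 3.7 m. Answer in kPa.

27.8 kPa

K_a = (1 − sin φ)/(1 + sin φ) = 0.3428.
σ_v = γz + q = 20.6 × 3.7 + 5 = 81.22 kPa.
σ_h = K_a σ_v = 0.3428 × 81.22 = 27.85 kPa.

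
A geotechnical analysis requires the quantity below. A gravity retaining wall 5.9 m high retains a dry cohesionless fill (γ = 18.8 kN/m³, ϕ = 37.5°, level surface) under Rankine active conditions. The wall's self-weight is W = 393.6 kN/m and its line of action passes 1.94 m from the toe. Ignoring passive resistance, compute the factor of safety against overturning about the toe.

K_a = tan²(45° − 37.5°/2) = 0.2432.
P_a = ½K_aγH² = 0.5×0.2432×18.8×5.9² = 79.58 kN/m, acting at H/3 = 1.967 m above the base.
Overturning moment M_o = P_a × H/3 = 79.58 × 1.967 = 156.5.
Resisting moment M_r = W × 1.94 = 393.6 × 1.94 = 763.6.
FS_overturning = M_r/M_o = 763.6/156.5 = 4.879.

4.88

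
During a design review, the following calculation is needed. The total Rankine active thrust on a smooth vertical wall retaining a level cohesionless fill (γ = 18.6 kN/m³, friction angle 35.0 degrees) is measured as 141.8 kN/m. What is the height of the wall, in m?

K_a = 0.2710. P_a = ½ K_a γ H² ⇒ H = √(2P_a/(K_a γ)).
H = √(2×141.8/(0.2710×18.6)) = 7.501 m.

7.50 m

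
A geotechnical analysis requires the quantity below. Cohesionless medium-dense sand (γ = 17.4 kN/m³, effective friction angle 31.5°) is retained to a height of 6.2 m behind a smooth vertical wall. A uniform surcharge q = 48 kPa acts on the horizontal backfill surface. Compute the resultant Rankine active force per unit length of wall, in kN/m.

K_a = tan²(45° − φ/2) = 0.3136.
Soil triangle: ½ K_a γ H² = 0.5×0.3136×17.4×6.2² = 104.9 kN/m.
Surcharge rectangle: K_a q H = 0.3136×48×6.2 = 93.34 kN/m.
Total = 104.9 + 93.34 = 198.2 kN/m.

198 kN/m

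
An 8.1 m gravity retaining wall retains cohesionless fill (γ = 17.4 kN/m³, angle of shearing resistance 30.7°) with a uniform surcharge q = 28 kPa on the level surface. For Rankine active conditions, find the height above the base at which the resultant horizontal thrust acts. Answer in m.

K_a = 0.3240.
Triangular part P₁ = ½K_aγH² = 185.0 at H/3 = 2.700 m; rectangular part P₂ = K_a q H = 73.49 at H/2 = 4.050 m.
ȳ = (P₁·2.700 + P₂·4.050)/(P₁+P₂) = 3.084 m.

3.08 m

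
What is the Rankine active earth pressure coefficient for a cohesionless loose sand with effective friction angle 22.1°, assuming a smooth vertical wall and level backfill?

0.453

K_a = (1 − sin φ)/(1 + sin φ) = (1 − sin 22.1°)/(1 + sin 22.1°) = 0.4533.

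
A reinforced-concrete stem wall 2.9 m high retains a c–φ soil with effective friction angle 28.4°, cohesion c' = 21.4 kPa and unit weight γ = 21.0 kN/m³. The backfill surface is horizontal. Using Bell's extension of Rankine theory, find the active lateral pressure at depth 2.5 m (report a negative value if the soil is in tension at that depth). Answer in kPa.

K_a = (1 − sin φ)/(1 + sin φ) = 0.3554.
σ_a = K_a γ z − 2c√K_a = 0.3554×21.0×2.5 − 2×21.4×0.5961 = -6.858 kPa.

-6.86 kPa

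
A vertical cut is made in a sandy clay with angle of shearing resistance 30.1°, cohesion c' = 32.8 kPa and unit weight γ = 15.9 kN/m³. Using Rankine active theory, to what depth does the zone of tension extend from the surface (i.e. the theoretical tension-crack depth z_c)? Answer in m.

K_a = tan²(45° − 30.1°/2) = 0.3320; √K_a = 0.5762.
The active pressure is zero where K_a γ z = 2c√K_a, so z_c = 2c/(γ√K_a) = 2×32.8/(15.9×0.5762) = 7.160 m.

7.16 m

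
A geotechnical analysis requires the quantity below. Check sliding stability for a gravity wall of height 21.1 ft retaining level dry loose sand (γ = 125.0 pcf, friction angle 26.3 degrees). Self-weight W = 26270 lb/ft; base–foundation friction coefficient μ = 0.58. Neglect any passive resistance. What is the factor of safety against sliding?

K_a = tan²(45° − 26.3°/2) = 0.3859.
P_a = ½K_aγH² = 0.5×0.3859×125.0×21.1² = 10740 lb/ft, acting at H/3 = 7.033 ft above the base.
FS_sliding = μW / P_a = 0.58×26270 / 10740 = 1.419.

1.42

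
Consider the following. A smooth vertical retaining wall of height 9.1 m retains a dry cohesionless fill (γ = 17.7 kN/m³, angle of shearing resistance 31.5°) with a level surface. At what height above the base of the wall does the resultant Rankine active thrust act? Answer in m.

K_a = 0.3136.
The pressure distribution is triangular, so the resultant acts at H/3 above the base = 9.1/3 = 3.033 m.

3.03 m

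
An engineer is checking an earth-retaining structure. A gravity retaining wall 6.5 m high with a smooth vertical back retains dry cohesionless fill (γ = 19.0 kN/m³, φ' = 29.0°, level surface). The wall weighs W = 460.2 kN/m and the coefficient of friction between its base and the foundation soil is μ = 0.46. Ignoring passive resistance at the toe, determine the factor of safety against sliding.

1.52

K_a = tan²(45° − 29.0°/2) = 0.3470.
P_a = ½K_aγH² = 0.5×0.3470×19.0×6.5² = 139.3 kN/m, acting at H/3 = 2.167 m above the base.
FS_sliding = μW / P_a = 0.46×460.2 / 139.3 = 1.520.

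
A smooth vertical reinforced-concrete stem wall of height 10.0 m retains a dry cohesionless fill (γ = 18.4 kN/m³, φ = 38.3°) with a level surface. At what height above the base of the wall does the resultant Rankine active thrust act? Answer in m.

3.33 m

K_a = 0.2347.
The pressure distribution is triangular, so the resultant acts at H/3 above the base = 10.0/3 = 3.333 m.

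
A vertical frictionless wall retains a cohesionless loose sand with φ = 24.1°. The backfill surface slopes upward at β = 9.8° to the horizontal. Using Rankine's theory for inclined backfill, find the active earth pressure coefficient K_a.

K_a = cos β · (cos β − √(cos²β − cos²φ)) / (cos β + √(cos²β − cos²φ)).
cos β = 0.9854, cos φ = 0.9128, √(cos²β − cos²φ) = 0.3712.
K_a = 0.9854 × (0.9854 − 0.3712)/(0.9854 + 0.3712) = 0.4462.

0.446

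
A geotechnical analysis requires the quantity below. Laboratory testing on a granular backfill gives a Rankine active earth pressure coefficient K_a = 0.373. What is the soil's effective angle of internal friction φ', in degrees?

27.2°

K_a = tan²(45° − φ/2) ⇒ 45° − φ/2 = arctan(√0.373) = 31.41°.
φ = 2(45° − 31.41°) = 27.17°.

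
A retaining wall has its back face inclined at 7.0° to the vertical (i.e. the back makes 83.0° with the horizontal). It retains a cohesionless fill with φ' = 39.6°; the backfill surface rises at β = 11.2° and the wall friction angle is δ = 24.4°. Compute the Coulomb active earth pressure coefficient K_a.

K_a = sin²(α+φ) / [sin²α · sin(α−δ) · (1 + √{sin(φ+δ)sin(φ−β) / (sin(α−δ)sin(α+β))})²].
With α = 83.0°, φ = 39.6°, δ = 24.4°, β = 11.2°: K_a = 0.2891.

0.289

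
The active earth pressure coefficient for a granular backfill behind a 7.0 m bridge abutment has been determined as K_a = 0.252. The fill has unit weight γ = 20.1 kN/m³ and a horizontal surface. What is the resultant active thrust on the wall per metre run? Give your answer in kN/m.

124 kN/m

P = ½ K_a γ H² = 0.5 × 0.252 × 20.1 × 7.0² = 124.1 kN/m.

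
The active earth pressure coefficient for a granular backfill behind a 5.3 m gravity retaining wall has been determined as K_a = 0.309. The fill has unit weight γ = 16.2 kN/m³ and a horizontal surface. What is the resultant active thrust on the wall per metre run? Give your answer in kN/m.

70.3 kN/m

P = ½ K_a γ H² = 0.5 × 0.309 × 16.2 × 5.3² = 70.31 kN/m.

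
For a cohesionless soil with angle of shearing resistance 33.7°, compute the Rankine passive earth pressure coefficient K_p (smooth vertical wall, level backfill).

3.49

K_p = (1 + sin φ)/(1 − sin φ) = tan²(45° + 33.7°/2) = 3.493.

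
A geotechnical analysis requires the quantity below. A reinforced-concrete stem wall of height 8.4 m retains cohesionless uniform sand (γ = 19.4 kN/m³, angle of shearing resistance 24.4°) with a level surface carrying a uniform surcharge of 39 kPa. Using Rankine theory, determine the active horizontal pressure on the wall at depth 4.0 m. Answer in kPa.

K_a = (1 − sin φ)/(1 + sin φ) = 0.4153.
σ_v = γz + q = 19.4 × 4.0 + 39 = 116.6 kPa.
σ_h = K_a σ_v = 0.4153 × 116.6 = 48.43 kPa.

48.4 kPa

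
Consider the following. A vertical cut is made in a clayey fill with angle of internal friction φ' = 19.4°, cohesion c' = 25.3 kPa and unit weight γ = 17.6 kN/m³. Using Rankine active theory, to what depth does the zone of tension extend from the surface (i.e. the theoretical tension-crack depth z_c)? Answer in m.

4.06 m

K_a = tan²(45° − 19.4°/2) = 0.5013; √K_a = 0.7080.
The active pressure is zero where K_a γ z = 2c√K_a, so z_c = 2c/(γ√K_a) = 2×25.3/(17.6×0.7080) = 4.061 m.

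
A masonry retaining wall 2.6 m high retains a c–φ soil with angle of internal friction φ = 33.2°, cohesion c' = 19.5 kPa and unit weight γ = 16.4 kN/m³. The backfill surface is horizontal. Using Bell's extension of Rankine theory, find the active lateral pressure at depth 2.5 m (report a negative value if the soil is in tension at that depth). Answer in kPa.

K_a = (1 − sin φ)/(1 + sin φ) = 0.2924.
σ_a = K_a γ z − 2c√K_a = 0.2924×16.4×2.5 − 2×19.5×0.5407 = -9.101 kPa.

-9.10 kPa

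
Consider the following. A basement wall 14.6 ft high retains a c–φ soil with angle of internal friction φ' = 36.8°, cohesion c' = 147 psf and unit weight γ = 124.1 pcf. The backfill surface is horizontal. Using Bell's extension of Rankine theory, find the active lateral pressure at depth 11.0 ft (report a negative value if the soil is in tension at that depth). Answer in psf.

K_a = (1 − sin φ)/(1 + sin φ) = 0.2508.
σ_a = K_a γ z − 2c√K_a = 0.2508×124.1×11.0 − 2×147×0.5008 = 195.1 psf.

195 psf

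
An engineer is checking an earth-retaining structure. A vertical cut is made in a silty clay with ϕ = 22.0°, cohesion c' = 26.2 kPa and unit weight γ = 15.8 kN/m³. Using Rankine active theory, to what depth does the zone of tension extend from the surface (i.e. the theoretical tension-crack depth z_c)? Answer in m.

K_a = tan²(45° − 22.0°/2) = 0.4550; √K_a = 0.6745.
The active pressure is zero where K_a γ z = 2c√K_a, so z_c = 2c/(γ√K_a) = 2×26.2/(15.8×0.6745) = 4.917 m.

4.92 m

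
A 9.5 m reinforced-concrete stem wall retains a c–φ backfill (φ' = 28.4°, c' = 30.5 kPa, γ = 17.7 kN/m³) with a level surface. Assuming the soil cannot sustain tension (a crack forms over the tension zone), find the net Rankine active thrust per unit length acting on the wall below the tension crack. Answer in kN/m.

K_a = 0.3554; √K_a = 0.5961.
Tension-crack depth z_c = 2c/(γ√K_a) = 2×30.5/(17.7×0.5961) = 5.781 m.
σ_a at base = K_a γ H − 2c√K_a = 0.3554×17.7×9.5 − 2×30.5×0.5961 = 23.39 kPa.
P_a = ½ × 23.39 × (H − z_c) = 0.5×23.39×3.719 = 43.49 kN/m.

43.5 kN/m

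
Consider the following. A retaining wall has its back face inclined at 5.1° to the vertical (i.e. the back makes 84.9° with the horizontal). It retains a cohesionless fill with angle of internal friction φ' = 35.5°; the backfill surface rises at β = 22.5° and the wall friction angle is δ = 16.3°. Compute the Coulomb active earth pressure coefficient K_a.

K_a = sin²(α+φ) / [sin²α · sin(α−δ) · (1 + √{sin(φ+δ)sin(φ−β) / (sin(α−δ)sin(α+β))})²].
With α = 84.9°, φ = 35.5°, δ = 16.3°, β = 22.5°: K_a = 0.3851.

0.385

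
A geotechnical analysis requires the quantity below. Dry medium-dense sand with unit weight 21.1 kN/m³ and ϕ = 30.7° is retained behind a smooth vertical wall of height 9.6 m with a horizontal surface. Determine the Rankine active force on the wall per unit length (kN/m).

315 kN/m

K_a = tan²(45° − φ/2) = 0.3240.
P_a = ½ K_a γ H² = 0.5 × 0.3240 × 21.1 × 9.6² = 315.0 kN/m.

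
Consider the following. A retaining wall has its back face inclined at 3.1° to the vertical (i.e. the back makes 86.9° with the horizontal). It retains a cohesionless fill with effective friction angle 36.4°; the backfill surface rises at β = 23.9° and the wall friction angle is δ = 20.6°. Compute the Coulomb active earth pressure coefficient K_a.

0.359

K_a = sin²(α+φ) / [sin²α · sin(α−δ) · (1 + √{sin(φ+δ)sin(φ−β) / (sin(α−δ)sin(α+β))})²].
With α = 86.9°, φ = 36.4°, δ = 20.6°, β = 23.9°: K_a = 0.3587.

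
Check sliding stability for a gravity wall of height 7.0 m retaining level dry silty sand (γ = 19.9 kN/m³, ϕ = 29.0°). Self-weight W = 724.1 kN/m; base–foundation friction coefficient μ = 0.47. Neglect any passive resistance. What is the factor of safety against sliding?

2.01

K_a = tan²(45° − 29.0°/2) = 0.3470.
P_a = ½K_aγH² = 0.5×0.3470×19.9×7.0² = 169.2 kN/m, acting at H/3 = 2.333 m above the base.
FS_sliding = μW / P_a = 0.47×724.1 / 169.2 = 2.012.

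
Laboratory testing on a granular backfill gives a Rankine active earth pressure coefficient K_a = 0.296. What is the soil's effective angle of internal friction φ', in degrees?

32.9°

K_a = tan²(45° − φ/2) ⇒ 45° − φ/2 = arctan(√0.296) = 28.55°.
φ = 2(45° − 28.55°) = 32.90°.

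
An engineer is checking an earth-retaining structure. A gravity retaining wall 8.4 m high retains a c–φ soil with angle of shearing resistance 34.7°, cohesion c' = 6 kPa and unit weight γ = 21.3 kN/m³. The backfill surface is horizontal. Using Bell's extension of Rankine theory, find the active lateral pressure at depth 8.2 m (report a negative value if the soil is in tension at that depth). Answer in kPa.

41.7 kPa

K_a = (1 − sin φ)/(1 + sin φ) = 0.2745.
σ_a = K_a γ z − 2c√K_a = 0.2745×21.3×8.2 − 2×6×0.5239 = 41.65 kPa.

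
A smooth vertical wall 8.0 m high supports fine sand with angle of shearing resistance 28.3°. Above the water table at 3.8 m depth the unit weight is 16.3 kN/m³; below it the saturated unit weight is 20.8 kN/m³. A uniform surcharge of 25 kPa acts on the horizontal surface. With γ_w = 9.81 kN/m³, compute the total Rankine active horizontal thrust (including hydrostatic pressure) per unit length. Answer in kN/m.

327 kN/m

K_a = tan²(45° − φ/2) = 0.3568.
γ' = 20.8 − 9.81 = 10.99 kN/m³. h₂ = H − d_w = 4.2 m.
σ'_h: at surface K_a·q = 8.919; at WT K_a(q+γd_w) = 31.02; at base K_a(q+γd_w+γ'h₂) = 47.49 kPa.
P₁ = ½(8.919+31.02)×3.8 = 75.88; P₂ = ½(31.02+47.49)×4.2 = 164.9; P_w = ½γ_w h₂² = 86.52.
Total = 75.88+164.9+86.52 = 327.3 kN/m.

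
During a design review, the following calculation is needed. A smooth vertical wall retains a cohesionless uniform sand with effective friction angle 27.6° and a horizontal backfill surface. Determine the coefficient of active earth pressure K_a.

0.367

K_a = (1 − sin φ)/(1 + sin φ) = (1 − sin 27.6°)/(1 + sin 27.6°) = 0.3668.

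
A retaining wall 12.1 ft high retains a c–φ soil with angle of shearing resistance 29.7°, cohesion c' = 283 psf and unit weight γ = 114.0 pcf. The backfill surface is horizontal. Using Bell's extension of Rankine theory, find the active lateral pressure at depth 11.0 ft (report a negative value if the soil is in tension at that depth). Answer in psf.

94.3 psf

K_a = (1 − sin φ)/(1 + sin φ) = 0.3374.
σ_a = K_a γ z − 2c√K_a = 0.3374×114.0×11.0 − 2×283×0.5808 = 94.32 psf.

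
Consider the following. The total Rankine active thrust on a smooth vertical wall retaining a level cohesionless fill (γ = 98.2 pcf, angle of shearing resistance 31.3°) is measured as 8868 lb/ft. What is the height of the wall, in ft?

23.9 ft

K_a = 0.3162. P_a = ½ K_a γ H² ⇒ H = √(2P_a/(K_a γ)).
H = √(2×8868/(0.3162×98.2)) = 23.90 ft.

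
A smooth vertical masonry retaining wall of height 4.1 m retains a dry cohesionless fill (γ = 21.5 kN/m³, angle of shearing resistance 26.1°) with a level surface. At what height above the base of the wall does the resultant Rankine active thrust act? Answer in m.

1.37 m

K_a = 0.3889.
The pressure distribution is triangular, so the resultant acts at H/3 above the base = 4.1/3 = 1.367 m.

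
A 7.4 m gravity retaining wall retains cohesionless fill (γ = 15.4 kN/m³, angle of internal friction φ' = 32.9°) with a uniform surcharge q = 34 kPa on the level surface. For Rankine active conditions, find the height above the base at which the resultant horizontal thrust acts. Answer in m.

2.93 m

K_a = 0.2960.
Triangular part P₁ = ½K_aγH² = 124.8 at H/3 = 2.467 m; rectangular part P₂ = K_a q H = 74.48 at H/2 = 3.700 m.
ȳ = (P₁·2.467 + P₂·3.700)/(P₁+P₂) = 2.928 m.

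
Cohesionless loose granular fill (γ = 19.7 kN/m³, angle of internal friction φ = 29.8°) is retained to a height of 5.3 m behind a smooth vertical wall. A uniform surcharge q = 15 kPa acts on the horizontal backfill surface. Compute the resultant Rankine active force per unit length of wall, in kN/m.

120 kN/m

K_a = tan²(45° − φ/2) = 0.3360.
Soil triangle: ½ K_a γ H² = 0.5×0.3360×19.7×5.3² = 92.97 kN/m.
Surcharge rectangle: K_a q H = 0.3360×15×5.3 = 26.71 kN/m.
Total = 92.97 + 26.71 = 119.7 kN/m.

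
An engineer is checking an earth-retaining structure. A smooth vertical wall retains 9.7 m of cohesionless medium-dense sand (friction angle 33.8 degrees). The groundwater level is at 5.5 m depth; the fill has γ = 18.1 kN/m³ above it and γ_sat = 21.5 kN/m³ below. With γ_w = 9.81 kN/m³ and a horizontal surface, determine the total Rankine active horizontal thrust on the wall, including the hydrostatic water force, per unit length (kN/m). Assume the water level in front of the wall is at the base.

313 kN/m

K_a = tan²(45° − φ/2) = 0.2851.
γ' = 21.5 − 9.81 = 11.69 kN/m³. Depth below WT = 4.2 m.
σ'_h at WT = K_a γ d_w = 28.38 kPa; at base = 28.38 + K_a γ' × 4.2 = 42.38 kPa.
P₁ (0–5.5 m) = ½×28.38×5.5 = 78.05. P₂ (5.5–9.7 m) = ½(28.38+42.38)×4.2 = 148.6.
P_w = ½ γ_w h₂² = 0.5×9.81×4.2² = 86.52. Total = 78.05+148.6+86.52 = 313.2 kN/m.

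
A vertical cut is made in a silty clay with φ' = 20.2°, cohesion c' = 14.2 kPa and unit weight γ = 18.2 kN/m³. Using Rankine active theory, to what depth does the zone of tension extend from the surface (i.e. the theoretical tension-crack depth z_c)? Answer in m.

K_a = tan²(45° − 20.2°/2) = 0.4867; √K_a = 0.6976.
The active pressure is zero where K_a γ z = 2c√K_a, so z_c = 2c/(γ√K_a) = 2×14.2/(18.2×0.6976) = 2.237 m.

2.24 m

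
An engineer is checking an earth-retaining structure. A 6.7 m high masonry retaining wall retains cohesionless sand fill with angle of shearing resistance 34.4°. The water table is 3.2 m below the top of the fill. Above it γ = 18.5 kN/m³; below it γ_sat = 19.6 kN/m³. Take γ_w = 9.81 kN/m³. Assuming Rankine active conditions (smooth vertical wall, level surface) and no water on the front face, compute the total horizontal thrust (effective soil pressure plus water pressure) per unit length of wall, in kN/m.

161 kN/m

K_a = tan²(45° − φ/2) = 0.2780.
γ' = 19.6 − 9.81 = 9.790 kN/m³. Depth below WT = 3.5 m.
σ'_h at WT = K_a γ d_w = 16.46 kPa; at base = 16.46 + K_a γ' × 3.5 = 25.98 kPa.
P₁ (0–3.2 m) = ½×16.46×3.2 = 26.33. P₂ (3.2–6.7 m) = ½(16.46+25.98)×3.5 = 74.27.
P_w = ½ γ_w h₂² = 0.5×9.81×3.5² = 60.09. Total = 26.33+74.27+60.09 = 160.7 kN/m.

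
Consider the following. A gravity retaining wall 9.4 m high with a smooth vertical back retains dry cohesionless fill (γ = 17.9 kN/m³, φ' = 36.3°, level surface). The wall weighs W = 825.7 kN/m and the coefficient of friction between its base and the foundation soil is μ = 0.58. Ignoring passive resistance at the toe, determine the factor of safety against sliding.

K_a = tan²(45° − 36.3°/2) = 0.2563.
P_a = ½K_aγH² = 0.5×0.2563×17.9×9.4² = 202.7 kN/m, acting at H/3 = 3.133 m above the base.
FS_sliding = μW / P_a = 0.58×825.7 / 202.7 = 2.363.

2.36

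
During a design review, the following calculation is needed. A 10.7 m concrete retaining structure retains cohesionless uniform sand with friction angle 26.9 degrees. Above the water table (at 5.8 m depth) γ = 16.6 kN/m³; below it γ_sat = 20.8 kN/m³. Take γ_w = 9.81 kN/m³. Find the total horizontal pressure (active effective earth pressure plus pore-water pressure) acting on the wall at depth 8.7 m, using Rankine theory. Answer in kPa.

76.8 kPa

K_a = (1 − sin φ)/(1 + sin φ) = 0.3770.
γ' = 20.8 − 9.81 = 10.99 kN/m³.
Effective vertical stress at 8.7 m: σ'_v = 16.6×5.8 + 10.99×2.90 = 128.2 kPa.
σ'_h = K_a σ'_v = 0.3770 × 128.2 = 48.31 kPa; u = γ_w × 2.90 = 28.45 kPa.
Total σ_h = 48.31 + 28.45 = 76.76 kPa.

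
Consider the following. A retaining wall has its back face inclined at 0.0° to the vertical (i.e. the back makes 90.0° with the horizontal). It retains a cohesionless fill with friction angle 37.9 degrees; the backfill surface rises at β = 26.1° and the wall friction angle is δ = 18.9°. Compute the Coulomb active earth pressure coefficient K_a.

K_a = sin²(α+φ) / [sin²α · sin(α−δ) · (1 + √{sin(φ+δ)sin(φ−β) / (sin(α−δ)sin(α+β))})²].
With α = 90.0°, φ = 37.9°, δ = 18.9°, β = 26.1°: K_a = 0.3136.

0.314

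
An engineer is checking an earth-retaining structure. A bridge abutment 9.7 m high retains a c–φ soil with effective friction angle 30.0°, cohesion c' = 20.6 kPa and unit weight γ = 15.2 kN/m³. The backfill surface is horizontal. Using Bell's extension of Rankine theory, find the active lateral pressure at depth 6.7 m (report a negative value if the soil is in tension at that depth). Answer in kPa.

10.2 kPa

K_a = (1 − sin φ)/(1 + sin φ) = 0.3333.
σ_a = K_a γ z − 2c√K_a = 0.3333×15.2×6.7 − 2×20.6×0.5774 = 10.16 kPa.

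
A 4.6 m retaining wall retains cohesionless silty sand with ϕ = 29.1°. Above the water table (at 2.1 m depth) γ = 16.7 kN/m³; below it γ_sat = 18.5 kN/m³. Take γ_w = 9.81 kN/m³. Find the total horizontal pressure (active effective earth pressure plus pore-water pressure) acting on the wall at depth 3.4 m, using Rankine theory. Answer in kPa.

28.8 kPa

K_a = (1 − sin φ)/(1 + sin φ) = 0.3456.
γ' = 18.5 − 9.81 = 8.690 kN/m³.
Effective vertical stress at 3.4 m: σ'_v = 16.7×2.1 + 8.690×1.30 = 46.37 kPa.
σ'_h = K_a σ'_v = 0.3456 × 46.37 = 16.02 kPa; u = γ_w × 1.30 = 12.75 kPa.
Total σ_h = 16.02 + 12.75 = 28.78 kPa.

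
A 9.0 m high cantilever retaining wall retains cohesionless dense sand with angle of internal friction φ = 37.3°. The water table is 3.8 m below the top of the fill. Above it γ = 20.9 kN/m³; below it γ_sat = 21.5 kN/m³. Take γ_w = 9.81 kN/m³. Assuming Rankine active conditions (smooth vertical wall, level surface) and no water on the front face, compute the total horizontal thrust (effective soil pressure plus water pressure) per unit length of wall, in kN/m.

K_a = tan²(45° − φ/2) = 0.2453.
γ' = 21.5 − 9.81 = 11.69 kN/m³. Depth below WT = 5.2 m.
σ'_h at WT = K_a γ d_w = 19.48 kPa; at base = 19.48 + K_a γ' × 5.2 = 34.40 kPa.
P₁ (0–3.8 m) = ½×19.48×3.8 = 37.02. P₂ (3.8–9.0 m) = ½(19.48+34.40)×5.2 = 140.1.
P_w = ½ γ_w h₂² = 0.5×9.81×5.2² = 132.6. Total = 37.02+140.1+132.6 = 309.7 kN/m.

310 kN/m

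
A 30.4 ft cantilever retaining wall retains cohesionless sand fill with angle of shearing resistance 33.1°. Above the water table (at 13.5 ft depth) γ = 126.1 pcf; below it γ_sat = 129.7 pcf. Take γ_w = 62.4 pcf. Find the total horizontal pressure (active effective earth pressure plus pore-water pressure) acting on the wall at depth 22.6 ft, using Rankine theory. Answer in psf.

1250 psf

K_a = (1 − sin φ)/(1 + sin φ) = 0.2936.
γ' = 129.7 − 62.4 = 67.30 pcf.
Effective vertical stress at 22.6 ft: σ'_v = 126.1×13.5 + 67.30×9.10 = 2315 psf.
σ'_h = K_a σ'_v = 0.2936 × 2315 = 679.6 psf; u = γ_w × 9.10 = 567.8 psf.
Total σ_h = 679.6 + 567.8 = 1247 psf.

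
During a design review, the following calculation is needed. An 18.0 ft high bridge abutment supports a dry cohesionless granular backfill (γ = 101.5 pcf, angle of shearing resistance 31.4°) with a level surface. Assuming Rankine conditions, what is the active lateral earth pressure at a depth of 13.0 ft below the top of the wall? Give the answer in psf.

416 psf

K_a = (1 − sin φ)/(1 + sin φ) = 0.3149.
σ_h = K_a γ z = 0.3149 × 101.5 × 13.0 = 415.5 psf.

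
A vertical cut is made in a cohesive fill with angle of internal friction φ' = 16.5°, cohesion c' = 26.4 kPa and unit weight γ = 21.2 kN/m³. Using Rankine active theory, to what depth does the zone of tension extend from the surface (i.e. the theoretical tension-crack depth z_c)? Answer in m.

3.34 m

K_a = tan²(45° − 16.5°/2) = 0.5576; √K_a = 0.7467.
The active pressure is zero where K_a γ z = 2c√K_a, so z_c = 2c/(γ√K_a) = 2×26.4/(21.2×0.7467) = 3.335 m.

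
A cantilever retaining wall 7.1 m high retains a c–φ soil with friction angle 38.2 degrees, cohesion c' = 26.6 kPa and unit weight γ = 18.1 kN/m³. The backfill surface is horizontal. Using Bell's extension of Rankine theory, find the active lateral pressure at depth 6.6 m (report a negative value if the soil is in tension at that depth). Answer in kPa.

2.33 kPa

K_a = (1 − sin φ)/(1 + sin φ) = 0.2358.
σ_a = K_a γ z − 2c√K_a = 0.2358×18.1×6.6 − 2×26.6×0.4856 = 2.334 kPa.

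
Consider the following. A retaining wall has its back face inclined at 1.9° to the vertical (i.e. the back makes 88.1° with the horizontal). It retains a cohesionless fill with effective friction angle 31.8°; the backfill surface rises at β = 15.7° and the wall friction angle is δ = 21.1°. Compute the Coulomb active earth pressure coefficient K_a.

0.365

K_a = sin²(α+φ) / [sin²α · sin(α−δ) · (1 + √{sin(φ+δ)sin(φ−β) / (sin(α−δ)sin(α+β))})²].
With α = 88.1°, φ = 31.8°, δ = 21.1°, β = 15.7°: K_a = 0.3645.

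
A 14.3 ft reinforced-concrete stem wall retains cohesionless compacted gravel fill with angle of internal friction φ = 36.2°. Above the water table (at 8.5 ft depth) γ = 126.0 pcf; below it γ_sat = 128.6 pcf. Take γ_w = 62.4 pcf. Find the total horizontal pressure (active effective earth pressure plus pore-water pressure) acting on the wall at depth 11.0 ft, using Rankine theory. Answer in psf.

K_a = (1 − sin φ)/(1 + sin φ) = 0.2574.
γ' = 128.6 − 62.4 = 66.20 pcf.
Effective vertical stress at 11.0 ft: σ'_v = 126.0×8.5 + 66.20×2.50 = 1236 psf.
σ'_h = K_a σ'_v = 0.2574 × 1236 = 318.3 psf; u = γ_w × 2.50 = 156.0 psf.
Total σ_h = 318.3 + 156.0 = 474.3 psf.

474 psf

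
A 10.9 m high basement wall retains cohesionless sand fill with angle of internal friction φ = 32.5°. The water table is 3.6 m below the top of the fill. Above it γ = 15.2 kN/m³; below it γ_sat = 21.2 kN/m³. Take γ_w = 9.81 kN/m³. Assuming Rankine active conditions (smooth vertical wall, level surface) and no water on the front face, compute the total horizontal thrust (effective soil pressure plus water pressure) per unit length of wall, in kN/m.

503 kN/m

K_a = tan²(45° − φ/2) = 0.3010.
γ' = 21.2 − 9.81 = 11.39 kN/m³. Depth below WT = 7.3 m.
σ'_h at WT = K_a γ d_w = 16.47 kPa; at base = 16.47 + K_a γ' × 7.3 = 41.50 kPa.
P₁ (0–3.6 m) = ½×16.47×3.6 = 29.65. P₂ (3.6–10.9 m) = ½(16.47+41.50)×7.3 = 211.6.
P_w = ½ γ_w h₂² = 0.5×9.81×7.3² = 261.4. Total = 29.65+211.6+261.4 = 502.6 kN/m.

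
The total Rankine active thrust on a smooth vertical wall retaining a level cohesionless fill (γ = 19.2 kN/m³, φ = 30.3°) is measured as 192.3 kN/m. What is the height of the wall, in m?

7.80 m

K_a = 0.3293. P_a = ½ K_a γ H² ⇒ H = √(2P_a/(K_a γ)).
H = √(2×192.3/(0.3293×19.2)) = 7.799 m.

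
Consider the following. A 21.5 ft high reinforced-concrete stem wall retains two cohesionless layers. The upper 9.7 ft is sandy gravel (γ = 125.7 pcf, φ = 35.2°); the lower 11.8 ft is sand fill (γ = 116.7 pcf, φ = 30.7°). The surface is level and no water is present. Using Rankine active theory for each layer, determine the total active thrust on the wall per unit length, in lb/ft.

K_a1 = tan²(45°−35.2°/2) = 0.2687; K_a2 = tan²(45°−30.7°/2) = 0.3240.
Layer 1: σ at base = K_a1 γ₁ h₁ = 327.6 psf; P₁ = ½×327.6×9.7 = 1589.
Layer 2: σ_v at top = γ₁h₁ = 1219; σ_h top = K_a2×1219 = 395.1; σ_h base = K_a2×(1219+116.7×11.8) = 841.3.
P₂ = ½(395.1+841.3)×11.8 = 7295. Total P_a = 1589+7295 = 8883 lb/ft.

8880 lb/ft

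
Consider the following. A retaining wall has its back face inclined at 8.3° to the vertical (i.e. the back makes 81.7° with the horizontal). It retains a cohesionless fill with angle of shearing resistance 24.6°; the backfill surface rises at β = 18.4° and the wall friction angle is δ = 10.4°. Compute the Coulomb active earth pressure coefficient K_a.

K_a = sin²(α+φ) / [sin²α · sin(α−δ) · (1 + √{sin(φ+δ)sin(φ−β) / (sin(α−δ)sin(α+β))})²].
With α = 81.7°, φ = 24.6°, δ = 10.4°, β = 18.4°: K_a = 0.6279.

0.628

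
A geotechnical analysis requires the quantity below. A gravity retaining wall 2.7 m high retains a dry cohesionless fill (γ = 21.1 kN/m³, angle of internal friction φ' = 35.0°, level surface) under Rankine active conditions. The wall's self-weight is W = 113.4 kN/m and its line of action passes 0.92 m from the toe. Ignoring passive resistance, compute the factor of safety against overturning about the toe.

5.56

K_a = tan²(45° − 35.0°/2) = 0.2710.
P_a = ½K_aγH² = 0.5×0.2710×21.1×2.7² = 20.84 kN/m, acting at H/3 = 0.9000 m above the base.
Overturning moment M_o = P_a × H/3 = 20.84 × 0.9000 = 18.76.
Resisting moment M_r = W × 0.92 = 113.4 × 0.92 = 104.3.
FS_overturning = M_r/M_o = 104.3/18.76 = 5.562.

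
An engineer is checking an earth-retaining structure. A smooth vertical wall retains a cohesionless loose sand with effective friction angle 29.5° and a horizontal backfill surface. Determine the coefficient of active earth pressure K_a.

0.340

K_a = (1 − sin φ)/(1 + sin φ) = (1 − sin 29.5°)/(1 + sin 29.5°) = 0.3401.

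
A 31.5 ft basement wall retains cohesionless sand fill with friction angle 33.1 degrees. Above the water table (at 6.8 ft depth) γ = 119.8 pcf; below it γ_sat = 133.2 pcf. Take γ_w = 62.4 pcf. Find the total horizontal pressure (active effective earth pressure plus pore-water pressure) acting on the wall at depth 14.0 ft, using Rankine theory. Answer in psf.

K_a = (1 − sin φ)/(1 + sin φ) = 0.2936.
γ' = 133.2 − 62.4 = 70.80 pcf.
Effective vertical stress at 14.0 ft: σ'_v = 119.8×6.8 + 70.80×7.20 = 1324 psf.
σ'_h = K_a σ'_v = 0.2936 × 1324 = 388.8 psf; u = γ_w × 7.20 = 449.3 psf.
Total σ_h = 388.8 + 449.3 = 838.1 psf.

838 psf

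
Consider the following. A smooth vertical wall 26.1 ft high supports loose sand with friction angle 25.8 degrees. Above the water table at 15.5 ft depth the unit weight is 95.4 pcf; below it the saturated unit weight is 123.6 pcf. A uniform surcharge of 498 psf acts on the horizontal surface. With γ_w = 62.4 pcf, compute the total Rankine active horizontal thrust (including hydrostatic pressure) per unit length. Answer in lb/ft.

20700 lb/ft

K_a = tan²(45° − φ/2) = 0.3935.
γ' = 123.6 − 62.4 = 61.20 pcf. h₂ = H − d_w = 10.6 ft.
σ'_h: at surface K_a·q = 196.0; at WT K_a(q+γd_w) = 777.8; at base K_a(q+γd_w+γ'h₂) = 1033 psf.
P₁ = ½(196.0+777.8)×15.5 = 7547; P₂ = ½(777.8+1033)×10.6 = 9598; P_w = ½γ_w h₂² = 3506.
Total = 7547+9598+3506 = 20650 lb/ft.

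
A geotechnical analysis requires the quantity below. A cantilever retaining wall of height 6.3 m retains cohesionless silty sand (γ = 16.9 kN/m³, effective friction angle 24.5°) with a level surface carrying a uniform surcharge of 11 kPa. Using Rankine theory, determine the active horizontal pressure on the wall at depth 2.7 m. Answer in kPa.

23.4 kPa

K_a = (1 − sin φ)/(1 + sin φ) = 0.4137.
σ_v = γz + q = 16.9 × 2.7 + 11 = 56.63 kPa.
σ_h = K_a σ_v = 0.4137 × 56.63 = 23.43 kPa.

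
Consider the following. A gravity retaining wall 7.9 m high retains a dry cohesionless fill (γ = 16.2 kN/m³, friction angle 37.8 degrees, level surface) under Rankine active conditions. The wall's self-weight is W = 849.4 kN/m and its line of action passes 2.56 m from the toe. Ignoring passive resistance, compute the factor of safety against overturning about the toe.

K_a = tan²(45° − 37.8°/2) = 0.2400.
P_a = ½K_aγH² = 0.5×0.2400×16.2×7.9² = 121.3 kN/m, acting at H/3 = 2.633 m above the base.
Overturning moment M_o = P_a × H/3 = 121.3 × 2.633 = 319.5.
Resisting moment M_r = W × 2.56 = 849.4 × 2.56 = 2174.
FS_overturning = M_r/M_o = 2174/319.5 = 6.806.

6.81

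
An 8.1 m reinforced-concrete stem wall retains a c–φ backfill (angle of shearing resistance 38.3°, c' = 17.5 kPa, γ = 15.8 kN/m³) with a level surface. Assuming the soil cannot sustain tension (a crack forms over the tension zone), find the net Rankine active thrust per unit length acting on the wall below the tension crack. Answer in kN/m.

K_a = 0.2347; √K_a = 0.4845.
Tension-crack depth z_c = 2c/(γ√K_a) = 2×17.5/(15.8×0.4845) = 4.572 m.
σ_a at base = K_a γ H − 2c√K_a = 0.2347×15.8×8.1 − 2×17.5×0.4845 = 13.08 kPa.
P_a = ½ × 13.08 × (H − z_c) = 0.5×13.08×3.528 = 23.08 kN/m.

23.1 kN/m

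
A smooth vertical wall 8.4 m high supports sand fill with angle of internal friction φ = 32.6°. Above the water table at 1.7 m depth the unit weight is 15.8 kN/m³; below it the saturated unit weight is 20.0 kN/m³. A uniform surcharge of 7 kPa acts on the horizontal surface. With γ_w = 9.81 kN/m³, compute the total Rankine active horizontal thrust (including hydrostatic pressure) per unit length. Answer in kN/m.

367 kN/m

K_a = tan²(45° − φ/2) = 0.2997.
γ' = 20.0 − 9.81 = 10.19 kN/m³. h₂ = H − d_w = 6.7 m.
σ'_h: at surface K_a·q = 2.098; at WT K_a(q+γd_w) = 10.15; at base K_a(q+γd_w+γ'h₂) = 30.61 kPa.
P₁ = ½(2.098+10.15)×1.7 = 10.41; P₂ = ½(10.15+30.61)×6.7 = 136.6; P_w = ½γ_w h₂² = 220.2.
Total = 10.41+136.6+220.2 = 367.1 kN/m.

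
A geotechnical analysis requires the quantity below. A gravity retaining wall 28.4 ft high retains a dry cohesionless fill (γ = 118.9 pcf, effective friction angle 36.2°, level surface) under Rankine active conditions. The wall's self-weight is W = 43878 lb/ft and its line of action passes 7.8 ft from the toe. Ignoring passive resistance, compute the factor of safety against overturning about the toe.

K_a = tan²(45° − 36.2°/2) = 0.2574.
P_a = ½K_aγH² = 0.5×0.2574×118.9×28.4² = 12340 lb/ft, acting at H/3 = 9.467 ft above the base.
Overturning moment M_o = P_a × H/3 = 12340 × 9.467 = 116800.
Resisting moment M_r = W × 7.8 = 43878 × 7.8 = 342200.
FS_overturning = M_r/M_o = 342200/116800 = 2.929.

2.93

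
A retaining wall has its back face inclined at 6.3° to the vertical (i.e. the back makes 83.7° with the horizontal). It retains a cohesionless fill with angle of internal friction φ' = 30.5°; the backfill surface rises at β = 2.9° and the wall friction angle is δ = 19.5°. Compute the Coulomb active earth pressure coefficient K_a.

0.353

K_a = sin²(α+φ) / [sin²α · sin(α−δ) · (1 + √{sin(φ+δ)sin(φ−β) / (sin(α−δ)sin(α+β))})²].
With α = 83.7°, φ = 30.5°, δ = 19.5°, β = 2.9°: K_a = 0.3527.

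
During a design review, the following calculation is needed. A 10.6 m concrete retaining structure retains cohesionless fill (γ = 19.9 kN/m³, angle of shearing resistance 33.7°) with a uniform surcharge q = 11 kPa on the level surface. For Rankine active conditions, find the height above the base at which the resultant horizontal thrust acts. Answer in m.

3.70 m

K_a = 0.2863.
Triangular part P₁ = ½K_aγH² = 320.1 at H/3 = 3.533 m; rectangular part P₂ = K_a q H = 33.38 at H/2 = 5.300 m.
ȳ = (P₁·3.533 + P₂·5.300)/(P₁+P₂) = 3.700 m.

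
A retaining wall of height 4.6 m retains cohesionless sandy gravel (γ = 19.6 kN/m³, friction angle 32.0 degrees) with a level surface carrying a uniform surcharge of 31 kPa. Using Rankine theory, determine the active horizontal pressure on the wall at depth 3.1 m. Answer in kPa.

K_a = (1 − sin φ)/(1 + sin φ) = 0.3073.
σ_v = γz + q = 19.6 × 3.1 + 31 = 91.76 kPa.
σ_h = K_a σ_v = 0.3073 × 91.76 = 28.19 kPa.

28.2 kPa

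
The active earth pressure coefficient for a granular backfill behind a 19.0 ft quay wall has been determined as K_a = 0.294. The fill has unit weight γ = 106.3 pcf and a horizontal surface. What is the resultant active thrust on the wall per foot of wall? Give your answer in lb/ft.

P = ½ K_a γ H² = 0.5 × 0.294 × 106.3 × 19.0² = 5641 lb/ft.

5640 lb/ft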